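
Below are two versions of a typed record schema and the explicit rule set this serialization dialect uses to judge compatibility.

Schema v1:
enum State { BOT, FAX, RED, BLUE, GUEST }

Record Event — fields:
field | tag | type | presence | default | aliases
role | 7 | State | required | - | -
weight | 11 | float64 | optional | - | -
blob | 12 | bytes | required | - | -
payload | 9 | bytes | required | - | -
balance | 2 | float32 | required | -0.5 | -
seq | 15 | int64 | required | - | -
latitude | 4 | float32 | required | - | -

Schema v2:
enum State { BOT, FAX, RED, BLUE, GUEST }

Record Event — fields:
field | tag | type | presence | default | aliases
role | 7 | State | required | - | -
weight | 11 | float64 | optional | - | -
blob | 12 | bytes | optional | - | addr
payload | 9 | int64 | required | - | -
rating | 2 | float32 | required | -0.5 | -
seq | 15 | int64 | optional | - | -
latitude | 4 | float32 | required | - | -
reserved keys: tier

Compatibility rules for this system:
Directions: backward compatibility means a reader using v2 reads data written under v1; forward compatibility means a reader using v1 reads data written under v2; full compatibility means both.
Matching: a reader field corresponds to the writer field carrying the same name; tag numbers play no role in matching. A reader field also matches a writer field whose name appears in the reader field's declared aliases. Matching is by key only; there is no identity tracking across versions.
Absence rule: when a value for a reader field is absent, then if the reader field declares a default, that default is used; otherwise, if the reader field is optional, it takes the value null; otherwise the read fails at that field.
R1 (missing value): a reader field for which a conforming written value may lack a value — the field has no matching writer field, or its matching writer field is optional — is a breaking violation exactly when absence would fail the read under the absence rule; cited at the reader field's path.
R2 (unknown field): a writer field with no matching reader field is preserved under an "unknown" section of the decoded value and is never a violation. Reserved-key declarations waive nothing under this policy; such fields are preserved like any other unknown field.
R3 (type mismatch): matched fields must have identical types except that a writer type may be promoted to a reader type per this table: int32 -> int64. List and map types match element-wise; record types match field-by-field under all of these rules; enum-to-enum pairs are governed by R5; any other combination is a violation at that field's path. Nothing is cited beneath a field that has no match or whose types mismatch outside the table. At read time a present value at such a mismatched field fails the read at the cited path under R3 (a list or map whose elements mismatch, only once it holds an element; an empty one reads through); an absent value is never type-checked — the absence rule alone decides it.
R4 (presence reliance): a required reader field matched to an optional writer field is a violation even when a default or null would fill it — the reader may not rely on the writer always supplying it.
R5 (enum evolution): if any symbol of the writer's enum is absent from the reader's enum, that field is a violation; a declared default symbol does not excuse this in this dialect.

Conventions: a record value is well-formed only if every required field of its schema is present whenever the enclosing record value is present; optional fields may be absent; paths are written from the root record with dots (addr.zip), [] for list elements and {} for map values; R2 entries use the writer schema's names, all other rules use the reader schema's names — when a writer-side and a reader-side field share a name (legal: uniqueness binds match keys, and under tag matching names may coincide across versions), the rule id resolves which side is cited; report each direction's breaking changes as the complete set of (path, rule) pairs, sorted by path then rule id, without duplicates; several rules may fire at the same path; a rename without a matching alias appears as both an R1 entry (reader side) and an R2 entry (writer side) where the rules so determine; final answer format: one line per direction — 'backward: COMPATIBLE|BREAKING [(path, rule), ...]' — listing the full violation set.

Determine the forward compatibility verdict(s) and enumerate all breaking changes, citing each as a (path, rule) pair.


in Event below, arrows point writer -> reader
forward for Event (reader v1, writer v2):
  role: State -> State, writer required; from role
  weight: float64 -> float64, writer optional; from weight
  blob: bytes -> bytes, writer optional; from blob
  payload: int64 -> bytes, writer required; from payload
  balance: no writer-side match
  seq: int64 -> int64, writer optional; from seq
  latitude: float32 -> float32, writer required; from latitude
  rating (writer side), unknown to reader
  R1 fires at blob
  R4 fires at blob
  R3 fires at payload
  R1 fires at seq
  R4 fires at seq
  => forward verdict for Event: BREAKING, 5 violation(s)
the other Event changes do not affect what is asked:
  renamed field balance to rating in record Event -> triggers nothing under Event's printed rules — same verdict

forward: BREAKING [(blob, R1), (blob, R4), (payload, R3), (seq, R1), (seq, R4)]


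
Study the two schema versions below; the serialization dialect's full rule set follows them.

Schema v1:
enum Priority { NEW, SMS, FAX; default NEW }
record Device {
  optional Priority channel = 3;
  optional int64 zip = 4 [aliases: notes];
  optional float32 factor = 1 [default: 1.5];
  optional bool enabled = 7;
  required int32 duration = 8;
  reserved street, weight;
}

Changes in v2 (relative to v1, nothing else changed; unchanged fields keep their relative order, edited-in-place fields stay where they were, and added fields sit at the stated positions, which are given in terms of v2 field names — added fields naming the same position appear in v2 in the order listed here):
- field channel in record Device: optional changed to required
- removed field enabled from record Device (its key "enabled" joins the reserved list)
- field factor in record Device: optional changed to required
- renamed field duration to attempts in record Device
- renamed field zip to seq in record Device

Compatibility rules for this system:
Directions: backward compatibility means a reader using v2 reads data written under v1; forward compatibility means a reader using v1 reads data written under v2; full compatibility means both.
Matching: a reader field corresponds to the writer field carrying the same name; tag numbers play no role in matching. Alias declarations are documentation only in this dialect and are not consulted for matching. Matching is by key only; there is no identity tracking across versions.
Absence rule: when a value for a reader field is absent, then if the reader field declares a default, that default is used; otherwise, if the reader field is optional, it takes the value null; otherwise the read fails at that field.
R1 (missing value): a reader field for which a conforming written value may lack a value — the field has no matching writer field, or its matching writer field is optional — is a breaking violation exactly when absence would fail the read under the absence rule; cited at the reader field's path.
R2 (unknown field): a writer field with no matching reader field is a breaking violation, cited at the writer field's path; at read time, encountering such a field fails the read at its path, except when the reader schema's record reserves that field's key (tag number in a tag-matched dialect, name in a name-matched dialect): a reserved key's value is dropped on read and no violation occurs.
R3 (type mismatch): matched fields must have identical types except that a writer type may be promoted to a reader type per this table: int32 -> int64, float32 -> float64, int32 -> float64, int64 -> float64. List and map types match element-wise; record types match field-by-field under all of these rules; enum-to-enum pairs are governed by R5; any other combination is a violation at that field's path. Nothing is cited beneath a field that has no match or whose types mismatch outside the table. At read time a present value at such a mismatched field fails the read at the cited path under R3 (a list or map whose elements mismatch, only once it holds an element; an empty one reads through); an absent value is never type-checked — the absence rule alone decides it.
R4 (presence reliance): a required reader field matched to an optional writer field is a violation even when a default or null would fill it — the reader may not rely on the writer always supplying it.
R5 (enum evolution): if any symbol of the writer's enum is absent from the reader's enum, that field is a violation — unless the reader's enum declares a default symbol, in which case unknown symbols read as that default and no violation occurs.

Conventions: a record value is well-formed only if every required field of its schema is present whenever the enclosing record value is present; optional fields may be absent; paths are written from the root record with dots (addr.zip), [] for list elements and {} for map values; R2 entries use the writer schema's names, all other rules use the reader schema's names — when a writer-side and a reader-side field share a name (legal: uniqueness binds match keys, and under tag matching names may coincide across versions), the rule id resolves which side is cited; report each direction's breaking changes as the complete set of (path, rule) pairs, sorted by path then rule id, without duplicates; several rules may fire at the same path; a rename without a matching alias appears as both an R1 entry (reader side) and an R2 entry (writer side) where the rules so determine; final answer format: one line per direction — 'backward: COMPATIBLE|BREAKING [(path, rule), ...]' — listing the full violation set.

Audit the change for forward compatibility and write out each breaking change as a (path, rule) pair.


in Device below, arrows point writer -> reader
forward for Device (reader v1, writer v2):
  channel <- channel (Priority -> Priority, writer required)
  zip: no writer match
  factor <- factor (float32 -> float32, writer required)
  enabled: no writer match
  duration: no writer match
  seq (writer side), unknown to reader
  attempts (writer side), unknown to reader
  rule R2 violated at attempts
  rule R1 violated at duration
  rule R2 violated at seq
  => 3 violation(s): forward is BREAKING for Device
the rest of the Device diff is inert for this question:
  field channel in record Device: optional changed to required -> matters only for Device's backward compatibility — outside the asked direction
  removed field enabled from record Device (its key "enabled" joins the reserved list) -> fires no rule on Device, leaving the asked answer as it is
  field factor in record Device: optional changed to required -> matters only for Device's backward compatibility — outside the asked direction

forward: BREAKING [(attempts, R2), (duration, R1), (seq, R2)]


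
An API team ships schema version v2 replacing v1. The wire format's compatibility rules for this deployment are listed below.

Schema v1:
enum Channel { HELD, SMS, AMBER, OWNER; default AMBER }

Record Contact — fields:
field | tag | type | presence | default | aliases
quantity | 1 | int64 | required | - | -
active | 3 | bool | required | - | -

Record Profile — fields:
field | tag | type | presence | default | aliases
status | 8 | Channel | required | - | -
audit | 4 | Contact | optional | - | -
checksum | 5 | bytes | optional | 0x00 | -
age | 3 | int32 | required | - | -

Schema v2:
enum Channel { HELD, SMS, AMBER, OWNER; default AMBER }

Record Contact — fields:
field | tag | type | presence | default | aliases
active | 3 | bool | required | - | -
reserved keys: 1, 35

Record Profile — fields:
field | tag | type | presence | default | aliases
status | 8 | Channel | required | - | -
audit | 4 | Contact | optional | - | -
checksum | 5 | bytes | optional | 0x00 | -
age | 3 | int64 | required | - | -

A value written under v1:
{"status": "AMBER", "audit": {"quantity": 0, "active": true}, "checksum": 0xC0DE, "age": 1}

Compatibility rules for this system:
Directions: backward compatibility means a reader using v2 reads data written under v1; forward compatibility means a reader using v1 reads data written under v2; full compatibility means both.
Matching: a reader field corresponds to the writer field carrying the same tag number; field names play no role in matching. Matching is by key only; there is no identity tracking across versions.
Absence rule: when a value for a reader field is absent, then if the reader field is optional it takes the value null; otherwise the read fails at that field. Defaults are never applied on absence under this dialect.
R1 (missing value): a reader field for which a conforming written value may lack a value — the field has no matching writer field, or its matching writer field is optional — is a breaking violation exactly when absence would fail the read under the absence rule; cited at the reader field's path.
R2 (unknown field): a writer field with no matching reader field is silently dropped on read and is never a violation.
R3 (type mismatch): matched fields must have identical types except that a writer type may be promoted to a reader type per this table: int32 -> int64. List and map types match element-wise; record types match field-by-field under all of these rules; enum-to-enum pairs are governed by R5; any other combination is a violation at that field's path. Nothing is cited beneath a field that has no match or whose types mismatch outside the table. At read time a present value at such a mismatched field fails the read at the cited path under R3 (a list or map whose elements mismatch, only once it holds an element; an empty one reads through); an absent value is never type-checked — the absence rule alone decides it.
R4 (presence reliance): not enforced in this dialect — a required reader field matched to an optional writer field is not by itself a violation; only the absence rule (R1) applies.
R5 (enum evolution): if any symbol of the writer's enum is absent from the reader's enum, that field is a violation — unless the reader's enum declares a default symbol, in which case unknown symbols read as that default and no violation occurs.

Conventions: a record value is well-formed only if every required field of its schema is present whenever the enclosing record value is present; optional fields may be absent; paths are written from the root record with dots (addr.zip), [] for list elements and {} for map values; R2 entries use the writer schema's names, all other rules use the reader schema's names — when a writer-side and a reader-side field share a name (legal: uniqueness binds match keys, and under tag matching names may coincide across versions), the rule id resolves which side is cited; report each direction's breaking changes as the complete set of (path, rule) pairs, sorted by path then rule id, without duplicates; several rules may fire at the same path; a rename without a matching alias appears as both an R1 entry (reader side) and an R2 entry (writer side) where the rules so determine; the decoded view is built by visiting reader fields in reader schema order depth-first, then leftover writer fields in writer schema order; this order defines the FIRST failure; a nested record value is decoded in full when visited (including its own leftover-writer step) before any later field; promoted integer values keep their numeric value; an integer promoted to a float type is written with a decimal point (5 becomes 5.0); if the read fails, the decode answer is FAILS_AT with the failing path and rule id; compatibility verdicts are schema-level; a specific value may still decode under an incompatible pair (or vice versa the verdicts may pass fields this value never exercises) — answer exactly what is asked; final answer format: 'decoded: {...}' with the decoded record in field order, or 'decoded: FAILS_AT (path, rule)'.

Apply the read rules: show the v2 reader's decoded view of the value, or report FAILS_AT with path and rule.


each type pair in Profile: writer, then reader
migrating the Profile value to v2:
  status := "AMBER"
  audit.active := true
  writer audit.quantity: unknown -> dropped
  checksum := 0xC0DE
  age := 1 (int32 -> int64)
  => decoded: {"status": "AMBER", "audit": {"active": true}, "checksum": 0xC0DE, "age": 1}
the other Profile changes do not affect what is asked:
  field age in record Profile: type int32 changed to int64 -> affects the rule determinations only; this particular Profile value decodes identically

decoded: {"status": "AMBER", "audit": {"active": true}, "checksum": 0xC0DE, "age": 1}


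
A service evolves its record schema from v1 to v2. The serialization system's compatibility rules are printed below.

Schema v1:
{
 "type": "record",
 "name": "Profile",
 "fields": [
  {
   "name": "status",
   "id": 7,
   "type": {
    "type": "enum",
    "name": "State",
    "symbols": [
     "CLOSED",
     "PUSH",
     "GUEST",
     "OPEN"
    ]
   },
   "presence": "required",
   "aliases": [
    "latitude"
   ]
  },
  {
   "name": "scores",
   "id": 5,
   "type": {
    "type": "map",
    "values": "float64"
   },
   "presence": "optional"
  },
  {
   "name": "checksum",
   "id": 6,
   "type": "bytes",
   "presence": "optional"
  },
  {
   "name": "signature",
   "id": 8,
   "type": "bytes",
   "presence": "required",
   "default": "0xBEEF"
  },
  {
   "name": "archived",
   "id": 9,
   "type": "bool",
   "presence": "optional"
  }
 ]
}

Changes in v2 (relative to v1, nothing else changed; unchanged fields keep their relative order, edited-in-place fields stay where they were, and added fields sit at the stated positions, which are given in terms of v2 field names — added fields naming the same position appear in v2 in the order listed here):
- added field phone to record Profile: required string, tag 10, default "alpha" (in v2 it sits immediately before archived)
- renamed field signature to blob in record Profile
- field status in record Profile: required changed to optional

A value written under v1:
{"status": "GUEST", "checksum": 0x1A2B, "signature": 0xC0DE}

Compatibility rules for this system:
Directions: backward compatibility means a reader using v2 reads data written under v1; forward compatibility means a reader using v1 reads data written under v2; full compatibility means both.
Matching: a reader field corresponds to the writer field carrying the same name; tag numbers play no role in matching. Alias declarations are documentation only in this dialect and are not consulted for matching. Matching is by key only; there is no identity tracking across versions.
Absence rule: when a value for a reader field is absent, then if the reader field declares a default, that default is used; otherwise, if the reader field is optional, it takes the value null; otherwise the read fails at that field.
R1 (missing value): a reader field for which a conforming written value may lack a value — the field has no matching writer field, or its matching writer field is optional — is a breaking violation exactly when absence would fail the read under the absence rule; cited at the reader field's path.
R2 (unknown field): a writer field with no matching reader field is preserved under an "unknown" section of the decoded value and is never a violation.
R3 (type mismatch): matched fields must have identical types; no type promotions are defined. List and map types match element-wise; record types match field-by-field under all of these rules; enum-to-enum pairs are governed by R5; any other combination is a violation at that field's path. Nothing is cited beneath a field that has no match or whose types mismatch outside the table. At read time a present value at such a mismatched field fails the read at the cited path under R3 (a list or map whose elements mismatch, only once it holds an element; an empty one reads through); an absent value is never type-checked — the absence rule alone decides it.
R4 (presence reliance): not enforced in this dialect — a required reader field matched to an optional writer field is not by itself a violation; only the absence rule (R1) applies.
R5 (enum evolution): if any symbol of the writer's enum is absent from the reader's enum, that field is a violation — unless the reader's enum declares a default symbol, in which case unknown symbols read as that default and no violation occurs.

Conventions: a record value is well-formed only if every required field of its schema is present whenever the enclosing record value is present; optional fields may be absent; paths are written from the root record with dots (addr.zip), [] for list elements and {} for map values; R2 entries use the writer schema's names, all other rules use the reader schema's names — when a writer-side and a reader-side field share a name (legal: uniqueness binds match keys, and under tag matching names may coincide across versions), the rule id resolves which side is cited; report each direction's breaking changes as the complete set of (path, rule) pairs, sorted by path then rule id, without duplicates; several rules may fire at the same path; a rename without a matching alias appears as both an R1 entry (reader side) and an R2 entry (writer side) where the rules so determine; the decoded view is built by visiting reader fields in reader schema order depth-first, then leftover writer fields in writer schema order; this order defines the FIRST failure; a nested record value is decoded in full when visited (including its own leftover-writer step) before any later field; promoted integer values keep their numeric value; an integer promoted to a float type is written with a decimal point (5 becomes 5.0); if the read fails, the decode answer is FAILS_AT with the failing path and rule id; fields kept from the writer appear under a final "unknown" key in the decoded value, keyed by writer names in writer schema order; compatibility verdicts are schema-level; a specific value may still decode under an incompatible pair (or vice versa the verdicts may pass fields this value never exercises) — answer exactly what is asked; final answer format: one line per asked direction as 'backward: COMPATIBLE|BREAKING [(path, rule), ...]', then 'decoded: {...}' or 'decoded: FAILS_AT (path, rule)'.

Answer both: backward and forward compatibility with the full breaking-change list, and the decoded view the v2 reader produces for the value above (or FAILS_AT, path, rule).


arrows below run writer -> reader for Profile
checking backward for Profile: reader v2 against writer v1:
  State -> State, writer required: status aligns to status
  map<string, float64> -> map<string, float64>, writer optional: scores aligns to scores
  bytes -> bytes, writer optional: checksum aligns to checksum
  blob has no writer counterpart
  phone has no writer counterpart
  bool -> bool, writer optional: archived aligns to archived
  writer signature: unknown to reader
  => backward verdict for Profile: COMPATIBLE, no violations
checking forward for Profile: reader v1 against writer v2:
  State -> State, writer optional: status aligns to status
  map<string, float64> -> map<string, float64>, writer optional: scores aligns to scores
  bytes -> bytes, writer optional: checksum aligns to checksum
  signature has no writer counterpart
  bool -> bool, writer optional: archived aligns to archived
  writer blob: unknown to reader
  writer phone: unknown to reader
  breaking: (status, R1)
  => forward: BREAKING (1)
decode (reader v2):
  status := "GUEST"
  scores := null (absent, optional -> null)
  checksum := 0x1A2B
  blob := 0xBEEF (absent -> default)
  phone := "alpha" (absent -> default)
  archived := null (absent, optional -> null)
  writer signature: kept under "unknown"
  => decoded: {"status": "GUEST", "scores": null, "checksum": 0x1A2B, "blob": 0xBEEF, "phone": "alpha", "archived": null, "unknown": {"signature": 0xC0DE}}

backward: COMPATIBLE []; forward: BREAKING [(status, R1)]; decoded: {"status": "GUEST", "scores": null, "checksum": 0x1A2B, "blob": 0xBEEF, "phone": "alpha", "archived": null, "unknown": {"signature": 0xC0DE}}


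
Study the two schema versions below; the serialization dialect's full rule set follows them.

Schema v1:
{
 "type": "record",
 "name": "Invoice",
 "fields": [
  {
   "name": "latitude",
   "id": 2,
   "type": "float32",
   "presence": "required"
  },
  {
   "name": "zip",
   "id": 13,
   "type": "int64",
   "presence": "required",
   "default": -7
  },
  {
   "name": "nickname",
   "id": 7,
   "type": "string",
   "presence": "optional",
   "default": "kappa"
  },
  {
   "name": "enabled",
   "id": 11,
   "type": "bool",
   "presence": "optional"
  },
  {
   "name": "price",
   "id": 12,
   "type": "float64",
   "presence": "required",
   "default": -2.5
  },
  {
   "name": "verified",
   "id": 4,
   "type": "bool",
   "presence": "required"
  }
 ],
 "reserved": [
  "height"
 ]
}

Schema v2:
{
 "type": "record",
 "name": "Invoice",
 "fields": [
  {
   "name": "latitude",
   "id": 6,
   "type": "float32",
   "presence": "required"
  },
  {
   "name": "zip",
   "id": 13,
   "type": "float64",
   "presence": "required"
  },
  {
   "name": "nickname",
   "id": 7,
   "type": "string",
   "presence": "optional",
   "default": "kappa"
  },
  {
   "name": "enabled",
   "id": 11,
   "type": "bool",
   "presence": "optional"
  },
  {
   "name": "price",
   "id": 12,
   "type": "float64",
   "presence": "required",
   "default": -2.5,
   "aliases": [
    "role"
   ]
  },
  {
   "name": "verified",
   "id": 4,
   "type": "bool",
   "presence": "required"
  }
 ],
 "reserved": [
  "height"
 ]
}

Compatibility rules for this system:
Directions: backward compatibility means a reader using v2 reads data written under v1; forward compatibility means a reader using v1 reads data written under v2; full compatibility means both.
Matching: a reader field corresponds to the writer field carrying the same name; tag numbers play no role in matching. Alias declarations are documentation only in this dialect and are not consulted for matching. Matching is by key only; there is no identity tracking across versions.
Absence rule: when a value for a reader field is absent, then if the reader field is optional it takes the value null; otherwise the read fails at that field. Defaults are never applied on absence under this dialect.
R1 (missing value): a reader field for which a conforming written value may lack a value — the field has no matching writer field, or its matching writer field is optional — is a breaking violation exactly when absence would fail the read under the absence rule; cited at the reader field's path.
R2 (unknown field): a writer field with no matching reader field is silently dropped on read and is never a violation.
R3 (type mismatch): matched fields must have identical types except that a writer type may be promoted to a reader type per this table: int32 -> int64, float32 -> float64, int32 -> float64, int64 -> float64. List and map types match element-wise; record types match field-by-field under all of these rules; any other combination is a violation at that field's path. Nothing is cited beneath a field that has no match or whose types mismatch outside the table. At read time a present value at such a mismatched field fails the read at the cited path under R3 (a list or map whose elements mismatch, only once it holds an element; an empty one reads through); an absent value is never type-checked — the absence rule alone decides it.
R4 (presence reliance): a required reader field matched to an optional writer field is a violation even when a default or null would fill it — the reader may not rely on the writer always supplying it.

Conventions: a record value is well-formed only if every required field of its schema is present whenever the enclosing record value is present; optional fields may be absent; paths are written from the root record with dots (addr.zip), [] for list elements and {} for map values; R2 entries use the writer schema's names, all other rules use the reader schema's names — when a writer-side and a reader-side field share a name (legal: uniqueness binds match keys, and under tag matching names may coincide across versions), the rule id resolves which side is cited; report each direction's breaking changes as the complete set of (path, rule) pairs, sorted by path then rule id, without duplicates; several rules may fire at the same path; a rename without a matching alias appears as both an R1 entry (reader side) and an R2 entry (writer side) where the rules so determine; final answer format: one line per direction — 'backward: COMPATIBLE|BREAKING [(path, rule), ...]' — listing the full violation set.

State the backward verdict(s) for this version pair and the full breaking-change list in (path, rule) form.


each type pair in Invoice: writer, then reader
backward on Invoice — v2 reading data written by v1:
  latitude <- latitude (float32 -> float32, writer required)
  zip <- zip (int64 -> float64, writer required)
  nickname <- nickname (string -> string, writer optional)
  enabled <- enabled (bool -> bool, writer optional)
  price <- price (float64 -> float64, writer required)
  verified <- verified (bool -> bool, writer required)
  => backward: COMPATIBLE
remaining Invoice differences; none change what is asked:
  field latitude in record Invoice: tag 2 changed to 6 -> fires no rule on Invoice, leaving the asked answer as it is
  field zip in record Invoice: type int64 changed to float64 (its default is dropped) -> affects forward compatibility only, which is not asked

backward: COMPATIBLE []


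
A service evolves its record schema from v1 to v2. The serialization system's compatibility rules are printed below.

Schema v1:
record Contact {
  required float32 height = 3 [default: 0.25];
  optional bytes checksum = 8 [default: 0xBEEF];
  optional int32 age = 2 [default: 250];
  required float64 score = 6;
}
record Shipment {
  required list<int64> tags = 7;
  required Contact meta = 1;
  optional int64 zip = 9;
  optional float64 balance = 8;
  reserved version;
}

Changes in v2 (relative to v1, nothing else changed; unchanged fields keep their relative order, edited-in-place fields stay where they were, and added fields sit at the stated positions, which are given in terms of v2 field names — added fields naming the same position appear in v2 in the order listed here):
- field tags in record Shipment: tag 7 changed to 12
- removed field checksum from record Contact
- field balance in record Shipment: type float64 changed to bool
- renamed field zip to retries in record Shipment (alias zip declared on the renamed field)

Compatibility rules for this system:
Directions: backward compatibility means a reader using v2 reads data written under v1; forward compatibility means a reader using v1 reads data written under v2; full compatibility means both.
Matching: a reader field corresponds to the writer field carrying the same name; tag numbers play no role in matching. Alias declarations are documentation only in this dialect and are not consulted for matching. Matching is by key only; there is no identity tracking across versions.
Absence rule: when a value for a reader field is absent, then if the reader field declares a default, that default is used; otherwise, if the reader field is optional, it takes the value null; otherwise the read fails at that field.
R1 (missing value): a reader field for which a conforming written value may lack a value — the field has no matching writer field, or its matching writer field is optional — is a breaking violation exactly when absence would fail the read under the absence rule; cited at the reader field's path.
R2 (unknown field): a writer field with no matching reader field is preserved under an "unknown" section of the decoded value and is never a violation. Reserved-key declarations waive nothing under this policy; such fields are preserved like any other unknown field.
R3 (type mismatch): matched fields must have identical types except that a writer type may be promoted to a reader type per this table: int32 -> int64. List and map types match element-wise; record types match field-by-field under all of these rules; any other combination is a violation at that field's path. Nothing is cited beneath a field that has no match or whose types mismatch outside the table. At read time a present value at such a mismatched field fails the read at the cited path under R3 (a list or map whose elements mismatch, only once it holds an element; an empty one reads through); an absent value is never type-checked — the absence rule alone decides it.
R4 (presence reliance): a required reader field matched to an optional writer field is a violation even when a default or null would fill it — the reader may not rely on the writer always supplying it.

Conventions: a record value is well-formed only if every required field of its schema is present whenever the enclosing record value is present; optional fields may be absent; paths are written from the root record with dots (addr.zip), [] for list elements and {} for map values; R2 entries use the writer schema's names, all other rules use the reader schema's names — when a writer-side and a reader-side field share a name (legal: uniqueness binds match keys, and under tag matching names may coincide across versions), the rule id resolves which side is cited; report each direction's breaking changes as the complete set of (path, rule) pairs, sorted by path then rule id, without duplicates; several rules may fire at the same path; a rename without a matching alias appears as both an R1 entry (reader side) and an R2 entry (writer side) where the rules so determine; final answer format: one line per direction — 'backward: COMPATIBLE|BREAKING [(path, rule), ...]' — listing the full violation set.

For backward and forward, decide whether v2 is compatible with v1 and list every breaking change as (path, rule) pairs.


each type pair in Shipment: writer, then reader
backward analysis of Shipment with v2 as reader and v1 as writer:
  tags: paired with writer tags (list<int64> -> list<int64>; writer required)
  meta: paired with writer meta (Contact -> Contact; writer required)
  retries: no writer-side match
  balance: paired with writer balance (float64 -> bool; writer optional)
  writer zip: unknown to reader
  meta.height: paired with writer meta.height (float32 -> float32; writer required)
  meta.age: paired with writer meta.age (int32 -> int32; writer optional)
  meta.score: paired with writer meta.score (float64 -> float64; writer required)
  writer meta.checksum: unknown to reader
  rule R3 violated at balance
  => backward: BREAKING (1)
forward analysis of Shipment with v1 as reader and v2 as writer:
  tags: paired with writer tags (list<int64> -> list<int64>; writer required)
  meta: paired with writer meta (Contact -> Contact; writer required)
  zip: no writer-side match
  balance: paired with writer balance (bool -> float64; writer optional)
  writer retries: unknown to reader
  meta.height: paired with writer meta.height (float32 -> float32; writer required)
  meta.checksum: no writer-side match
  meta.age: paired with writer meta.age (int32 -> int32; writer optional)
  meta.score: paired with writer meta.score (float64 -> float64; writer required)
  rule R3 violated at balance
  => forward: BREAKING (1)

backward: BREAKING [(balance, R3)]; forward: BREAKING [(balance, R3)]


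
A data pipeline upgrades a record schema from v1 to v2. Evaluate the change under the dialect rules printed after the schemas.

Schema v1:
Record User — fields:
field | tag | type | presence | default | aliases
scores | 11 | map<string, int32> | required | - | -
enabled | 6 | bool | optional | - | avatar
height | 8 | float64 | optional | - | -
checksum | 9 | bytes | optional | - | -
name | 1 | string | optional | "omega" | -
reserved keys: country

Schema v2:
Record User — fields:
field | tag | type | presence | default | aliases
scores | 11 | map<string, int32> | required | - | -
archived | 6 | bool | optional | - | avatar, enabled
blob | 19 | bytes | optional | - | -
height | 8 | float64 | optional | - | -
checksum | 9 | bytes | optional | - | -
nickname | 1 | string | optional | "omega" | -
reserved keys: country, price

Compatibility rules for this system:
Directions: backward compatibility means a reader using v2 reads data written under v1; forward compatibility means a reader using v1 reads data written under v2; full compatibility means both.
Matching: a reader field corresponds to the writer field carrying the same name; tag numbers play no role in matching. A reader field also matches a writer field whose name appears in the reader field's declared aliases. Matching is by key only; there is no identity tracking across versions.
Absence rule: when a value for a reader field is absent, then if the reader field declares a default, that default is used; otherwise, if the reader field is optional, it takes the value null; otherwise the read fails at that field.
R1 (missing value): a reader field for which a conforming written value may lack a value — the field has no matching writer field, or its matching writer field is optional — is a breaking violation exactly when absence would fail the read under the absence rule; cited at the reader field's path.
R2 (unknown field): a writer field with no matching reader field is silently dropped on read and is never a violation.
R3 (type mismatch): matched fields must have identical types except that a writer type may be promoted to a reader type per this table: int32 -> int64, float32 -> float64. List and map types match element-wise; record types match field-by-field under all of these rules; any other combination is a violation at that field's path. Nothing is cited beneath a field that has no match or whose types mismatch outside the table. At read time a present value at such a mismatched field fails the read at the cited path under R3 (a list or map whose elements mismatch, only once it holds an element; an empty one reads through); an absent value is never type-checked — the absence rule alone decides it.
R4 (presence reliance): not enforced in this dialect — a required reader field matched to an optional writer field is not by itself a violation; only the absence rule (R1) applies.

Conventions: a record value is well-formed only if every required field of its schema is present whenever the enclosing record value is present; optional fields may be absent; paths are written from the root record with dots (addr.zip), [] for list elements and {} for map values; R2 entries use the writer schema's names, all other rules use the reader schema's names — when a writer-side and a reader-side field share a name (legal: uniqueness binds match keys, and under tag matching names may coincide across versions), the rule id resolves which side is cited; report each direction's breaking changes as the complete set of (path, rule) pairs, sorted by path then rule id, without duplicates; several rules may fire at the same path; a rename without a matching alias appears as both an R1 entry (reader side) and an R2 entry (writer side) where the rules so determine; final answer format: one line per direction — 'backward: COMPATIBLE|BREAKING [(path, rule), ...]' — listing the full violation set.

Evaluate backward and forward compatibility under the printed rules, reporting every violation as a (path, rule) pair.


in User below, arrows point writer -> reader
backward analysis of User with v2 as reader and v1 as writer:
  map<string, int32> -> map<string, int32>, writer required: scores aligns to scores
  bool -> bool, writer optional: archived aligns to enabled
  blob has no writer counterpart
  float64 -> float64, writer optional: height aligns to height
  bytes -> bytes, writer optional: checksum aligns to checksum
  nickname has no writer counterpart
  writer name: unknown to reader
  nothing fires on User: backward is COMPATIBLE
forward analysis of User with v1 as reader and v2 as writer:
  map<string, int32> -> map<string, int32>, writer required: scores aligns to scores
  enabled has no writer counterpart
  float64 -> float64, writer optional: height aligns to height
  bytes -> bytes, writer optional: checksum aligns to checksum
  name has no writer counterpart
  writer archived: unknown to reader
  writer blob: unknown to reader
  writer nickname: unknown to reader
  nothing fires on User: forward is COMPATIBLE

backward: COMPATIBLE []; forward: COMPATIBLE []
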